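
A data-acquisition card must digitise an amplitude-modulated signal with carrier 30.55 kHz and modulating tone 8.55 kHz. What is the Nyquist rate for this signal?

78.2 kHz

AM sidebands sit at fc ± fm = 22 kHz and 39.1 kHz.
Highest-frequency component: 39.1 kHz.
Nyquist rate = 2 × 39.1 kHz = 78.2 kHz.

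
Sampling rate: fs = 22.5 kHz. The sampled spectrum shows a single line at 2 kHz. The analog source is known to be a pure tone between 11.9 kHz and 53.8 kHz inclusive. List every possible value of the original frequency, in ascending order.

20.5 kHz, 24.5 kHz, 43 kHz, 47 kHz

Frequencies that alias to 2 kHz are k·fs ± 2 kHz for integer k ≥ 0.
k=0: 2 kHz.
k=1: 20.5 kHz, 24.5 kHz.
k=2: 43 kHz, 47 kHz.
k=3: 65.5 kHz, 69.5 kHz.
Within [11.9 kHz, 53.8 kHz]: 20.5 kHz, 24.5 kHz, 43 kHz, 47 kHz.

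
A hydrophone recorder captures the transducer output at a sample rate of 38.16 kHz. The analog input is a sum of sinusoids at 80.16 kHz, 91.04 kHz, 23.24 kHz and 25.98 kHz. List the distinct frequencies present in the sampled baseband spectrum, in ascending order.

3.84 kHz, 12.18 kHz, 14.72 kHz, 14.92 kHz

fs/2 = 19.08 kHz.
80.16 kHz mod fs = 3.84 kHz.
3.84 kHz ≤ fs/2 = 19.08 kHz, appears at 3.84 kHz.
91.04 kHz mod fs = 14.72 kHz.
14.72 kHz ≤ fs/2 = 19.08 kHz, appears at 14.72 kHz.
23.24 kHz > fs/2 = 19.08 kHz, folds to fs − 23.24 kHz = 14.92 kHz.
25.98 kHz > fs/2 = 19.08 kHz, folds to fs − 25.98 kHz = 12.18 kHz.
Distinct values: {3.84 kHz, 12.18 kHz, 14.72 kHz, 14.92 kHz}.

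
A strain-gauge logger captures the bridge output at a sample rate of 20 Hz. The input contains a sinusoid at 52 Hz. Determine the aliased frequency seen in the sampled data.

8 Hz

52 Hz mod fs = 12 Hz.
12 Hz > fs/2 = 10 Hz, folds to fs − 12 Hz = 8 Hz.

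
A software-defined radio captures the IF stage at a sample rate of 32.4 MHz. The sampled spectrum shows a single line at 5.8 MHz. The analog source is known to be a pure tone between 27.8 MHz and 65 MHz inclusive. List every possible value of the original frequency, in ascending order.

Frequencies that alias to 5.8 MHz are k·fs ± 5.8 MHz for integer k ≥ 0.
k=0: 5.8 MHz.
k=1: 26.6 MHz, 38.2 MHz.
k=2: 59 MHz, 70.6 MHz.
k=3: 91.4 MHz, 103 MHz.
Within [27.8 MHz, 65 MHz]: 38.2 MHz, 59 MHz.

38.2 MHz, 59 MHz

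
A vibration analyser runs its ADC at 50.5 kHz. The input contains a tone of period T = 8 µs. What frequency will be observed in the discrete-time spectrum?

T = 8 µs → f = 1/T = 125 kHz.
125 kHz mod fs = 24 kHz.
24 kHz ≤ fs/2 = 25.25 kHz, appears at 24 kHz.

24 kHz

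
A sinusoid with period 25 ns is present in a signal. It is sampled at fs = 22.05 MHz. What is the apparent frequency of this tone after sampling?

4.1 MHz

T = 25 ns → f = 1/T = 40 MHz.
40 MHz mod fs = 17.95 MHz.
17.95 MHz > fs/2 = 11.025 MHz, folds to fs − 17.95 MHz = 4.1 MHz.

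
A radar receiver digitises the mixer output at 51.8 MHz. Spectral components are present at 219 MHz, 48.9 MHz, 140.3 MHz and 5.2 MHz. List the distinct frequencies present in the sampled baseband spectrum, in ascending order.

fs/2 = 25.9 MHz.
219 MHz mod fs = 11.8 MHz.
11.8 MHz ≤ fs/2 = 25.9 MHz, appears at 11.8 MHz.
48.9 MHz > fs/2 = 25.9 MHz, folds to fs − 48.9 MHz = 2.9 MHz.
140.3 MHz mod fs = 36.7 MHz.
36.7 MHz > fs/2 = 25.9 MHz, folds to fs − 36.7 MHz = 15.1 MHz.
5.2 MHz ≤ fs/2 = 25.9 MHz, passes unchanged.
Distinct values: {2.9 MHz, 5.2 MHz, 11.8 MHz, 15.1 MHz}.

2.9 MHz, 5.2 MHz, 11.8 MHz, 15.1 MHz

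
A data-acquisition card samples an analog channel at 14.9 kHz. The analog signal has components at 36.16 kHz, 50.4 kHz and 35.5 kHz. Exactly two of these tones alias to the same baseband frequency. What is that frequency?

fs/2 = 7.45 kHz.
36.16 kHz mod fs = 6.36 kHz.
6.36 kHz ≤ fs/2 = 7.45 kHz, appears at 6.36 kHz.
50.4 kHz mod fs = 5.7 kHz.
5.7 kHz ≤ fs/2 = 7.45 kHz, appears at 5.7 kHz.
35.5 kHz mod fs = 5.7 kHz.
5.7 kHz ≤ fs/2 = 7.45 kHz, appears at 5.7 kHz.
35.5 kHz and 50.4 kHz both map to 5.7 kHz.

5.7 kHz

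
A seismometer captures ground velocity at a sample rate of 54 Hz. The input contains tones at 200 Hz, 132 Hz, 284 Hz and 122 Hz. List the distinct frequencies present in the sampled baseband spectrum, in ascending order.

fs/2 = 27 Hz.
200 Hz mod fs = 38 Hz.
38 Hz > fs/2 = 27 Hz, folds to fs − 38 Hz = 16 Hz.
132 Hz mod fs = 24 Hz.
24 Hz ≤ fs/2 = 27 Hz, appears at 24 Hz.
284 Hz mod fs = 14 Hz.
14 Hz ≤ fs/2 = 27 Hz, appears at 14 Hz.
122 Hz mod fs = 14 Hz.
14 Hz ≤ fs/2 = 27 Hz, appears at 14 Hz.
Distinct values: {14 Hz, 16 Hz, 24 Hz}.

14 Hz, 16 Hz, 24 Hz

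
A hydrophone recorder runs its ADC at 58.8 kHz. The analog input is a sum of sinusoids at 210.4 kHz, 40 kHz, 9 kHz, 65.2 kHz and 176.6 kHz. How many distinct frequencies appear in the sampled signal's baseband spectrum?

fs/2 = 29.4 kHz.
210.4 kHz mod fs = 34 kHz.
34 kHz > fs/2 = 29.4 kHz, folds to fs − 34 kHz = 24.8 kHz.
40 kHz > fs/2 = 29.4 kHz, folds to fs − 40 kHz = 18.8 kHz.
9 kHz ≤ fs/2 = 29.4 kHz, passes unchanged.
65.2 kHz mod fs = 6.4 kHz.
6.4 kHz ≤ fs/2 = 29.4 kHz, appears at 6.4 kHz.
176.6 kHz mod fs = 0.2 kHz.
0.2 kHz ≤ fs/2 = 29.4 kHz, appears at 0.2 kHz.
Distinct values: {0.2 kHz, 6.4 kHz, 9 kHz, 18.8 kHz, 24.8 kHz} → 5.

5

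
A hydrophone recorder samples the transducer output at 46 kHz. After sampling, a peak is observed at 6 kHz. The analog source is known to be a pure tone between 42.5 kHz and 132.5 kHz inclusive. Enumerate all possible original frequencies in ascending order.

Frequencies that alias to 6 kHz are k·fs ± 6 kHz for integer k ≥ 0.
k=0: 6 kHz.
k=1: 40 kHz, 52 kHz.
k=2: 86 kHz, 98 kHz.
k=3: 132 kHz, 144 kHz.
k=4: 178 kHz, 190 kHz.
Within [42.5 kHz, 132.5 kHz]: 52 kHz, 86 kHz, 98 kHz, 132 kHz.

52 kHz, 86 kHz, 98 kHz, 132 kHz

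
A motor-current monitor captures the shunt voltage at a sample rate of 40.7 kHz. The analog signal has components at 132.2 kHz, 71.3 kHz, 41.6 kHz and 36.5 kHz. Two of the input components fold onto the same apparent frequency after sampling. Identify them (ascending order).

fs/2 = 20.35 kHz.
132.2 kHz mod fs = 10.1 kHz.
10.1 kHz ≤ fs/2 = 20.35 kHz, appears at 10.1 kHz.
71.3 kHz mod fs = 30.6 kHz.
30.6 kHz > fs/2 = 20.35 kHz, folds to fs − 30.6 kHz = 10.1 kHz.
41.6 kHz mod fs = 0.9 kHz.
0.9 kHz ≤ fs/2 = 20.35 kHz, appears at 0.9 kHz.
36.5 kHz > fs/2 = 20.35 kHz, folds to fs − 36.5 kHz = 4.2 kHz.
71.3 kHz and 132.2 kHz both map to 10.1 kHz.

71.3 kHz, 132.2 kHz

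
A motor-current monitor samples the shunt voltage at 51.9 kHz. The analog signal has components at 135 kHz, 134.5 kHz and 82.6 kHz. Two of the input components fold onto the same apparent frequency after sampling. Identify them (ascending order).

fs/2 = 25.95 kHz.
135 kHz mod fs = 31.2 kHz.
31.2 kHz > fs/2 = 25.95 kHz, folds to fs − 31.2 kHz = 20.7 kHz.
134.5 kHz mod fs = 30.7 kHz.
30.7 kHz > fs/2 = 25.95 kHz, folds to fs − 30.7 kHz = 21.2 kHz.
82.6 kHz mod fs = 30.7 kHz.
30.7 kHz > fs/2 = 25.95 kHz, folds to fs − 30.7 kHz = 21.2 kHz.
82.6 kHz and 134.5 kHz both map to 21.2 kHz.

82.6 kHz, 134.5 kHz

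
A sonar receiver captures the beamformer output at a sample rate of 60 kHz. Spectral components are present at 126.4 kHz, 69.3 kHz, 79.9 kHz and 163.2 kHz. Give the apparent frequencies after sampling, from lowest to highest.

6.4 kHz, 9.3 kHz, 16.8 kHz, 19.9 kHz

fs/2 = 30 kHz.
126.4 kHz mod fs = 6.4 kHz.
6.4 kHz ≤ fs/2 = 30 kHz, appears at 6.4 kHz.
69.3 kHz mod fs = 9.3 kHz.
9.3 kHz ≤ fs/2 = 30 kHz, appears at 9.3 kHz.
79.9 kHz mod fs = 19.9 kHz.
19.9 kHz ≤ fs/2 = 30 kHz, appears at 19.9 kHz.
163.2 kHz mod fs = 43.2 kHz.
43.2 kHz > fs/2 = 30 kHz, folds to fs − 43.2 kHz = 16.8 kHz.
Distinct values: {6.4 kHz, 9.3 kHz, 16.8 kHz, 19.9 kHz}.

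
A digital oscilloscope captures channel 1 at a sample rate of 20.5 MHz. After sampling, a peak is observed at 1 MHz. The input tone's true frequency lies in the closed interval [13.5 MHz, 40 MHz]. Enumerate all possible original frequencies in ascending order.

19.5 MHz, 21.5 MHz, 40 MHz

Frequencies that alias to 1 MHz are k·fs ± 1 MHz for integer k ≥ 0.
k=0: 1 MHz.
k=1: 19.5 MHz, 21.5 MHz.
k=2: 40 MHz, 42 MHz.
k=3: 60.5 MHz, 62.5 MHz.
Within [13.5 MHz, 40 MHz]: 19.5 MHz, 21.5 MHz, 40 MHz.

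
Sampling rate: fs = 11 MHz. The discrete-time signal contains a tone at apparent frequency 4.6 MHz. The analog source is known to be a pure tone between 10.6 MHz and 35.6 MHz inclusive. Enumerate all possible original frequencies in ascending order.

15.6 MHz, 17.4 MHz, 26.6 MHz, 28.4 MHz

Frequencies that alias to 4.6 MHz are k·fs ± 4.6 MHz for integer k ≥ 0.
k=0: 4.6 MHz.
k=1: 6.4 MHz, 15.6 MHz.
k=2: 17.4 MHz, 26.6 MHz.
k=3: 28.4 MHz, 37.6 MHz.
k=4: 39.4 MHz, 48.6 MHz.
Within [10.6 MHz, 35.6 MHz]: 15.6 MHz, 17.4 MHz, 26.6 MHz, 28.4 MHz.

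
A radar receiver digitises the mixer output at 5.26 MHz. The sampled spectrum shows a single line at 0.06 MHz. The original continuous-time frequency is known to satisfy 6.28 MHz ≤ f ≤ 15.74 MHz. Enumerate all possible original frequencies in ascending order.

10.46 MHz, 10.58 MHz, 15.72 MHz

Frequencies that alias to 0.06 MHz are k·fs ± 0.06 MHz for integer k ≥ 0.
k=0: 0.06 MHz.
k=1: 5.2 MHz, 5.32 MHz.
k=2: 10.46 MHz, 10.58 MHz.
k=3: 15.72 MHz, 15.84 MHz.
k=4: 20.98 MHz, 21.1 MHz.
Within [6.28 MHz, 15.74 MHz]: 10.46 MHz, 10.58 MHz, 15.72 MHz.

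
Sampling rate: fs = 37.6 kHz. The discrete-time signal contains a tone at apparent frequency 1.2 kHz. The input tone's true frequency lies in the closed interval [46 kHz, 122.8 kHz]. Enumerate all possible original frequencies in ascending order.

74 kHz, 76.4 kHz, 111.6 kHz, 114 kHz

Frequencies that alias to 1.2 kHz are k·fs ± 1.2 kHz for integer k ≥ 0.
k=0: 1.2 kHz.
k=1: 36.4 kHz, 38.8 kHz.
k=2: 74 kHz, 76.4 kHz.
k=3: 111.6 kHz, 114 kHz.
k=4: 149.2 kHz, 151.6 kHz.
Within [46 kHz, 122.8 kHz]: 74 kHz, 76.4 kHz, 111.6 kHz, 114 kHz.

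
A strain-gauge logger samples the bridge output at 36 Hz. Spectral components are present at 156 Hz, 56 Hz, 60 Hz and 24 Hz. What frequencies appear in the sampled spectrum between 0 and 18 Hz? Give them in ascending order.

fs/2 = 18 Hz.
156 Hz mod fs = 12 Hz.
12 Hz ≤ fs/2 = 18 Hz, appears at 12 Hz.
56 Hz mod fs = 20 Hz.
20 Hz > fs/2 = 18 Hz, folds to fs − 20 Hz = 16 Hz.
60 Hz mod fs = 24 Hz.
24 Hz > fs/2 = 18 Hz, folds to fs − 24 Hz = 12 Hz.
24 Hz > fs/2 = 18 Hz, folds to fs − 24 Hz = 12 Hz.
Distinct values: {12 Hz, 16 Hz}.

12 Hz, 16 Hz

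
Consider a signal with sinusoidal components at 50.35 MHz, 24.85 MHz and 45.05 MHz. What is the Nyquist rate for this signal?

100.7 MHz

Highest-frequency component: 50.35 MHz.
Nyquist rate = 2 × 50.35 MHz = 100.7 MHz.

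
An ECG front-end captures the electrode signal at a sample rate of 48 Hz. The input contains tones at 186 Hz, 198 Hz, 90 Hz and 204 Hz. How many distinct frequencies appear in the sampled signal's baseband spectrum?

2

fs/2 = 24 Hz.
186 Hz mod fs = 42 Hz.
42 Hz > fs/2 = 24 Hz, folds to fs − 42 Hz = 6 Hz.
198 Hz mod fs = 6 Hz.
6 Hz ≤ fs/2 = 24 Hz, appears at 6 Hz.
90 Hz mod fs = 42 Hz.
42 Hz > fs/2 = 24 Hz, folds to fs − 42 Hz = 6 Hz.
204 Hz mod fs = 12 Hz.
12 Hz ≤ fs/2 = 24 Hz, appears at 12 Hz.
Distinct values: {6 Hz, 12 Hz} → 2.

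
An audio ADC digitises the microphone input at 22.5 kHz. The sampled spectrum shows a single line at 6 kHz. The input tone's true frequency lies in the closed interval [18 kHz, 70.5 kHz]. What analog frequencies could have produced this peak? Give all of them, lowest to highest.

28.5 kHz, 39 kHz, 51 kHz, 61.5 kHz

Frequencies that alias to 6 kHz are k·fs ± 6 kHz for integer k ≥ 0.
k=0: 6 kHz.
k=1: 16.5 kHz, 28.5 kHz.
k=2: 39 kHz, 51 kHz.
k=3: 61.5 kHz, 73.5 kHz.
k=4: 84 kHz, 96 kHz.
Within [18 kHz, 70.5 kHz]: 28.5 kHz, 39 kHz, 51 kHz, 61.5 kHz.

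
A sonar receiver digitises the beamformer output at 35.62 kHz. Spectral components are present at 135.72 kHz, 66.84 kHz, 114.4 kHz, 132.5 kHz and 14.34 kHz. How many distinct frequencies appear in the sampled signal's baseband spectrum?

fs/2 = 17.81 kHz.
135.72 kHz mod fs = 28.86 kHz.
28.86 kHz > fs/2 = 17.81 kHz, folds to fs − 28.86 kHz = 6.76 kHz.
66.84 kHz mod fs = 31.22 kHz.
31.22 kHz > fs/2 = 17.81 kHz, folds to fs − 31.22 kHz = 4.4 kHz.
114.4 kHz mod fs = 7.54 kHz.
7.54 kHz ≤ fs/2 = 17.81 kHz, appears at 7.54 kHz.
132.5 kHz mod fs = 25.64 kHz.
25.64 kHz > fs/2 = 17.81 kHz, folds to fs − 25.64 kHz = 9.98 kHz.
14.34 kHz ≤ fs/2 = 17.81 kHz, passes unchanged.
Distinct values: {4.4 kHz, 6.76 kHz, 7.54 kHz, 9.98 kHz, 14.34 kHz} → 5.

5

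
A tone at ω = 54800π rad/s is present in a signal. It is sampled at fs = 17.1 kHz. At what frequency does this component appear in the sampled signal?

ω = 54800π rad/s → f = ω/(2π) = 27400 Hz = 27.4 kHz.
27.4 kHz mod fs = 10.3 kHz.
10.3 kHz > fs/2 = 8.55 kHz, folds to fs − 10.3 kHz = 6.8 kHz.

6.8 kHz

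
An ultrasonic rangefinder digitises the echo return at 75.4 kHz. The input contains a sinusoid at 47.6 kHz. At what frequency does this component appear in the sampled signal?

47.6 kHz > fs/2 = 37.7 kHz, folds to fs − 47.6 kHz = 27.8 kHz.

27.8 kHz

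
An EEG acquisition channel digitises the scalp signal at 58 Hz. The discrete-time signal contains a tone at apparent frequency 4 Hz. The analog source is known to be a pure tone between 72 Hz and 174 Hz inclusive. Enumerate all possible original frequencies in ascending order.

112 Hz, 120 Hz, 170 Hz

Frequencies that alias to 4 Hz are k·fs ± 4 Hz for integer k ≥ 0.
k=0: 4 Hz.
k=1: 54 Hz, 62 Hz.
k=2: 112 Hz, 120 Hz.
k=3: 170 Hz, 178 Hz.
k=4: 228 Hz, 236 Hz.
Within [72 Hz, 174 Hz]: 112 Hz, 120 Hz, 170 Hz.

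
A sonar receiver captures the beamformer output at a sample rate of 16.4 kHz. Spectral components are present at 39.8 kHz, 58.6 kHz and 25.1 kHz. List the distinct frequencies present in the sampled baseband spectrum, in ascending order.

fs/2 = 8.2 kHz.
39.8 kHz mod fs = 7 kHz.
7 kHz ≤ fs/2 = 8.2 kHz, appears at 7 kHz.
58.6 kHz mod fs = 9.4 kHz.
9.4 kHz > fs/2 = 8.2 kHz, folds to fs − 9.4 kHz = 7 kHz.
25.1 kHz mod fs = 8.7 kHz.
8.7 kHz > fs/2 = 8.2 kHz, folds to fs − 8.7 kHz = 7.7 kHz.
Distinct values: {7 kHz, 7.7 kHz}.

7 kHz, 7.7 kHz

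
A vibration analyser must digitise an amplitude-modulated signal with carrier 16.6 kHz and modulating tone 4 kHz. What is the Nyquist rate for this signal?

41.2 kHz

AM sidebands sit at fc ± fm = 12.6 kHz and 20.6 kHz.
Highest-frequency component: 20.6 kHz.
Nyquist rate = 2 × 20.6 kHz = 41.2 kHz.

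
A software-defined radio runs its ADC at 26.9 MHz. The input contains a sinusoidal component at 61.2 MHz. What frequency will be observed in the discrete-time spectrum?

61.2 MHz mod fs = 7.4 MHz.
7.4 MHz ≤ fs/2 = 13.45 MHz, appears at 7.4 MHz.

7.4 MHz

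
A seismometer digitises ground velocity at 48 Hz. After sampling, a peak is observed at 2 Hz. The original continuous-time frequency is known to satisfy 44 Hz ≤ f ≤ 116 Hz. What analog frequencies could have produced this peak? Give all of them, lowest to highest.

Frequencies that alias to 2 Hz are k·fs ± 2 Hz for integer k ≥ 0.
k=0: 2 Hz.
k=1: 46 Hz, 50 Hz.
k=2: 94 Hz, 98 Hz.
k=3: 142 Hz, 146 Hz.
Within [44 Hz, 116 Hz]: 46 Hz, 50 Hz, 94 Hz, 98 Hz.

46 Hz, 50 Hz, 94 Hz, 98 Hz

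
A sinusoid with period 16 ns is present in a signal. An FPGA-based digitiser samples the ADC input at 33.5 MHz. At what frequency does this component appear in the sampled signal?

4.5 MHz

T = 16 ns → f = 1/T = 62.5 MHz.
62.5 MHz mod fs = 29 MHz.
29 MHz > fs/2 = 16.75 MHz, folds to fs − 29 MHz = 4.5 MHz.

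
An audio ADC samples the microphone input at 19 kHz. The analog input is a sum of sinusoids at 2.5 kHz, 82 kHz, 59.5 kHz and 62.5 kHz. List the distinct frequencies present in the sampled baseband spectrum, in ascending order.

2.5 kHz, 5.5 kHz, 6 kHz

fs/2 = 9.5 kHz.
2.5 kHz ≤ fs/2 = 9.5 kHz, passes unchanged.
82 kHz mod fs = 6 kHz.
6 kHz ≤ fs/2 = 9.5 kHz, appears at 6 kHz.
59.5 kHz mod fs = 2.5 kHz.
2.5 kHz ≤ fs/2 = 9.5 kHz, appears at 2.5 kHz.
62.5 kHz mod fs = 5.5 kHz.
5.5 kHz ≤ fs/2 = 9.5 kHz, appears at 5.5 kHz.
Distinct values: {2.5 kHz, 5.5 kHz, 6 kHz}.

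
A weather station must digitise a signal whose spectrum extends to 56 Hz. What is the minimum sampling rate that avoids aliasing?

112 Hz

Nyquist rate = 2 × 56 Hz = 112 Hz.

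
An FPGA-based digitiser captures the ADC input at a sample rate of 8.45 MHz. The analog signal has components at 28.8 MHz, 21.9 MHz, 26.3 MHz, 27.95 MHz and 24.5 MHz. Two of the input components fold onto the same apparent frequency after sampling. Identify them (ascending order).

fs/2 = 4.225 MHz.
28.8 MHz mod fs = 3.45 MHz.
3.45 MHz ≤ fs/2 = 4.225 MHz, appears at 3.45 MHz.
21.9 MHz mod fs = 5 MHz.
5 MHz > fs/2 = 4.225 MHz, folds to fs − 5 MHz = 3.45 MHz.
26.3 MHz mod fs = 0.95 MHz.
0.95 MHz ≤ fs/2 = 4.225 MHz, appears at 0.95 MHz.
27.95 MHz mod fs = 2.6 MHz.
2.6 MHz ≤ fs/2 = 4.225 MHz, appears at 2.6 MHz.
24.5 MHz mod fs = 7.6 MHz.
7.6 MHz > fs/2 = 4.225 MHz, folds to fs − 7.6 MHz = 0.85 MHz.
21.9 MHz and 28.8 MHz both map to 3.45 MHz.

21.9 MHz, 28.8 MHz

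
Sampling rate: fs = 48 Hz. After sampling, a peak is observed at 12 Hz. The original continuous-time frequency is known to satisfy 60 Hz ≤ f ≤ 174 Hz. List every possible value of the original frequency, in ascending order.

60 Hz, 84 Hz, 108 Hz, 132 Hz, 156 Hz

Frequencies that alias to 12 Hz are k·fs ± 12 Hz for integer k ≥ 0.
k=0: 12 Hz.
k=1: 36 Hz, 60 Hz.
k=2: 84 Hz, 108 Hz.
k=3: 132 Hz, 156 Hz.
k=4: 180 Hz, 204 Hz.
Within [60 Hz, 174 Hz]: 60 Hz, 84 Hz, 108 Hz, 132 Hz, 156 Hz.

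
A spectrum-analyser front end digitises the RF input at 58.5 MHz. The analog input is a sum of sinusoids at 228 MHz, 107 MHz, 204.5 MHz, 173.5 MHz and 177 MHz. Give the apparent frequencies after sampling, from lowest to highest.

fs/2 = 29.25 MHz.
228 MHz mod fs = 52.5 MHz.
52.5 MHz > fs/2 = 29.25 MHz, folds to fs − 52.5 MHz = 6 MHz.
107 MHz mod fs = 48.5 MHz.
48.5 MHz > fs/2 = 29.25 MHz, folds to fs − 48.5 MHz = 10 MHz.
204.5 MHz mod fs = 29 MHz.
29 MHz ≤ fs/2 = 29.25 MHz, appears at 29 MHz.
173.5 MHz mod fs = 56.5 MHz.
56.5 MHz > fs/2 = 29.25 MHz, folds to fs − 56.5 MHz = 2 MHz.
177 MHz mod fs = 1.5 MHz.
1.5 MHz ≤ fs/2 = 29.25 MHz, appears at 1.5 MHz.
Distinct values: {1.5 MHz, 2 MHz, 6 MHz, 10 MHz, 29 MHz}.

1.5 MHz, 2 MHz, 6 MHz, 10 MHz, 29 MHz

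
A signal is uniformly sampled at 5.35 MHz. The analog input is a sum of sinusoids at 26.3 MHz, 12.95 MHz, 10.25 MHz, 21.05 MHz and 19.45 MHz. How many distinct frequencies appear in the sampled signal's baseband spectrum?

4

fs/2 = 2.675 MHz.
26.3 MHz mod fs = 4.9 MHz.
4.9 MHz > fs/2 = 2.675 MHz, folds to fs − 4.9 MHz = 0.45 MHz.
12.95 MHz mod fs = 2.25 MHz.
2.25 MHz ≤ fs/2 = 2.675 MHz, appears at 2.25 MHz.
10.25 MHz mod fs = 4.9 MHz.
4.9 MHz > fs/2 = 2.675 MHz, folds to fs − 4.9 MHz = 0.45 MHz.
21.05 MHz mod fs = 5 MHz.
5 MHz > fs/2 = 2.675 MHz, folds to fs − 5 MHz = 0.35 MHz.
19.45 MHz mod fs = 3.4 MHz.
3.4 MHz > fs/2 = 2.675 MHz, folds to fs − 3.4 MHz = 1.95 MHz.
Distinct values: {0.35 MHz, 0.45 MHz, 1.95 MHz, 2.25 MHz} → 4.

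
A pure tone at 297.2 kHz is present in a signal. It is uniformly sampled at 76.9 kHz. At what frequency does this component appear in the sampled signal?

297.2 kHz mod fs = 66.5 kHz.
66.5 kHz > fs/2 = 38.45 kHz, folds to fs − 66.5 kHz = 10.4 kHz.

10.4 kHz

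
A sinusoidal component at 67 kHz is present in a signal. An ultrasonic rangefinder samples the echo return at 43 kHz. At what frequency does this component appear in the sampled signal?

67 kHz mod fs = 24 kHz.
24 kHz > fs/2 = 21.5 kHz, folds to fs − 24 kHz = 19 kHz.

19 kHz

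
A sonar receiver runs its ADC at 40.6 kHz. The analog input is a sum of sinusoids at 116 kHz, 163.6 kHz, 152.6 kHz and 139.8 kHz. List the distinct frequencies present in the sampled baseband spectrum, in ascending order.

1.2 kHz, 5.8 kHz, 9.8 kHz, 18 kHz

fs/2 = 20.3 kHz.
116 kHz mod fs = 34.8 kHz.
34.8 kHz > fs/2 = 20.3 kHz, folds to fs − 34.8 kHz = 5.8 kHz.
163.6 kHz mod fs = 1.2 kHz.
1.2 kHz ≤ fs/2 = 20.3 kHz, appears at 1.2 kHz.
152.6 kHz mod fs = 30.8 kHz.
30.8 kHz > fs/2 = 20.3 kHz, folds to fs − 30.8 kHz = 9.8 kHz.
139.8 kHz mod fs = 18 kHz.
18 kHz ≤ fs/2 = 20.3 kHz, appears at 18 kHz.
Distinct values: {1.2 kHz, 5.8 kHz, 9.8 kHz, 18 kHz}.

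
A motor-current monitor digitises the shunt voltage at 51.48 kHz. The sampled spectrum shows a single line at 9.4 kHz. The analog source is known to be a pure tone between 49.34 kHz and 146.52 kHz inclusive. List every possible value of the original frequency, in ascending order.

60.88 kHz, 93.56 kHz, 112.36 kHz, 145.04 kHz

Frequencies that alias to 9.4 kHz are k·fs ± 9.4 kHz for integer k ≥ 0.
k=0: 9.4 kHz.
k=1: 42.08 kHz, 60.88 kHz.
k=2: 93.56 kHz, 112.36 kHz.
k=3: 145.04 kHz, 163.84 kHz.
k=4: 196.52 kHz, 215.32 kHz.
Within [49.34 kHz, 146.52 kHz]: 60.88 kHz, 93.56 kHz, 112.36 kHz, 145.04 kHz.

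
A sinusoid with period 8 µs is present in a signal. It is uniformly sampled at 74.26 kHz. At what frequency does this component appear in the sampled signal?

T = 8 µs → f = 1/T = 125 kHz.
125 kHz mod fs = 50.74 kHz.
50.74 kHz > fs/2 = 37.13 kHz, folds to fs − 50.74 kHz = 23.52 kHz.

23.52 kHz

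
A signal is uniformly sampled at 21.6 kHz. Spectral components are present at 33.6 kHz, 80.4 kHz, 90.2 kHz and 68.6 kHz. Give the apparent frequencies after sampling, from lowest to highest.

fs/2 = 10.8 kHz.
33.6 kHz mod fs = 12 kHz.
12 kHz > fs/2 = 10.8 kHz, folds to fs − 12 kHz = 9.6 kHz.
80.4 kHz mod fs = 15.6 kHz.
15.6 kHz > fs/2 = 10.8 kHz, folds to fs − 15.6 kHz = 6 kHz.
90.2 kHz mod fs = 3.8 kHz.
3.8 kHz ≤ fs/2 = 10.8 kHz, appears at 3.8 kHz.
68.6 kHz mod fs = 3.8 kHz.
3.8 kHz ≤ fs/2 = 10.8 kHz, appears at 3.8 kHz.
Distinct values: {3.8 kHz, 6 kHz, 9.6 kHz}.

3.8 kHz, 6 kHz, 9.6 kHz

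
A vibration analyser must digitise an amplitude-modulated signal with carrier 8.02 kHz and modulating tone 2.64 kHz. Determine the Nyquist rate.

21.32 kHz

AM sidebands sit at fc ± fm = 5.38 kHz and 10.66 kHz.
Highest-frequency component: 10.66 kHz.
Nyquist rate = 2 × 10.66 kHz = 21.32 kHz.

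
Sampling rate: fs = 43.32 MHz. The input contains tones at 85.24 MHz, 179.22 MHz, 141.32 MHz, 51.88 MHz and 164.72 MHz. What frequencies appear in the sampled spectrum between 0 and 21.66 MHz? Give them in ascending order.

fs/2 = 21.66 MHz.
85.24 MHz mod fs = 41.92 MHz.
41.92 MHz > fs/2 = 21.66 MHz, folds to fs − 41.92 MHz = 1.4 MHz.
179.22 MHz mod fs = 5.94 MHz.
5.94 MHz ≤ fs/2 = 21.66 MHz, appears at 5.94 MHz.
141.32 MHz mod fs = 11.36 MHz.
11.36 MHz ≤ fs/2 = 21.66 MHz, appears at 11.36 MHz.
51.88 MHz mod fs = 8.56 MHz.
8.56 MHz ≤ fs/2 = 21.66 MHz, appears at 8.56 MHz.
164.72 MHz mod fs = 34.76 MHz.
34.76 MHz > fs/2 = 21.66 MHz, folds to fs − 34.76 MHz = 8.56 MHz.
Distinct values: {1.4 MHz, 5.94 MHz, 8.56 MHz, 11.36 MHz}.

1.4 MHz, 5.94 MHz, 8.56 MHz, 11.36 MHz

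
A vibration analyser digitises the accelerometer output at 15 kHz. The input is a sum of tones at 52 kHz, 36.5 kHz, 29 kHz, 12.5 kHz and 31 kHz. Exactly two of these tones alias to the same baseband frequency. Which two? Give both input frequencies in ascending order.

29 kHz, 31 kHz

fs/2 = 7.5 kHz.
52 kHz mod fs = 7 kHz.
7 kHz ≤ fs/2 = 7.5 kHz, appears at 7 kHz.
36.5 kHz mod fs = 6.5 kHz.
6.5 kHz ≤ fs/2 = 7.5 kHz, appears at 6.5 kHz.
29 kHz mod fs = 14 kHz.
14 kHz > fs/2 = 7.5 kHz, folds to fs − 14 kHz = 1 kHz.
12.5 kHz > fs/2 = 7.5 kHz, folds to fs − 12.5 kHz = 2.5 kHz.
31 kHz mod fs = 1 kHz.
1 kHz ≤ fs/2 = 7.5 kHz, appears at 1 kHz.
29 kHz and 31 kHz both map to 1 kHz.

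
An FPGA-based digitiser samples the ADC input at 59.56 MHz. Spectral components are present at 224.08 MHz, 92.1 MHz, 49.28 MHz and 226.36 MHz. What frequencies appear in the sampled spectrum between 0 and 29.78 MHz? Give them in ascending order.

10.28 MHz, 11.88 MHz, 14.16 MHz, 27.02 MHz

fs/2 = 29.78 MHz.
224.08 MHz mod fs = 45.4 MHz.
45.4 MHz > fs/2 = 29.78 MHz, folds to fs − 45.4 MHz = 14.16 MHz.
92.1 MHz mod fs = 32.54 MHz.
32.54 MHz > fs/2 = 29.78 MHz, folds to fs − 32.54 MHz = 27.02 MHz.
49.28 MHz > fs/2 = 29.78 MHz, folds to fs − 49.28 MHz = 10.28 MHz.
226.36 MHz mod fs = 47.68 MHz.
47.68 MHz > fs/2 = 29.78 MHz, folds to fs − 47.68 MHz = 11.88 MHz.
Distinct values: {10.28 MHz, 11.88 MHz, 14.16 MHz, 27.02 MHz}.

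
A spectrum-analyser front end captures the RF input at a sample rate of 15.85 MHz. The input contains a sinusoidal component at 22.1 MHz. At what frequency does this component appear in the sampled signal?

22.1 MHz mod fs = 6.25 MHz.
6.25 MHz ≤ fs/2 = 7.925 MHz, appears at 6.25 MHz.

6.25 MHz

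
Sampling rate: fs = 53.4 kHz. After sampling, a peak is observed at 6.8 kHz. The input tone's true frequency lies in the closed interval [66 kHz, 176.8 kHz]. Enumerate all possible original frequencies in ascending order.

Frequencies that alias to 6.8 kHz are k·fs ± 6.8 kHz for integer k ≥ 0.
k=0: 6.8 kHz.
k=1: 46.6 kHz, 60.2 kHz.
k=2: 100 kHz, 113.6 kHz.
k=3: 153.4 kHz, 167 kHz.
k=4: 206.8 kHz, 220.4 kHz.
Within [66 kHz, 176.8 kHz]: 100 kHz, 113.6 kHz, 153.4 kHz, 167 kHz.

100 kHz, 113.6 kHz, 153.4 kHz, 167 kHz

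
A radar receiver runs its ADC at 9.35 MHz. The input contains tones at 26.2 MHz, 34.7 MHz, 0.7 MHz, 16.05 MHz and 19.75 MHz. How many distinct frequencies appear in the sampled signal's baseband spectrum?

fs/2 = 4.675 MHz.
26.2 MHz mod fs = 7.5 MHz.
7.5 MHz > fs/2 = 4.675 MHz, folds to fs − 7.5 MHz = 1.85 MHz.
34.7 MHz mod fs = 6.65 MHz.
6.65 MHz > fs/2 = 4.675 MHz, folds to fs − 6.65 MHz = 2.7 MHz.
0.7 MHz ≤ fs/2 = 4.675 MHz, passes unchanged.
16.05 MHz mod fs = 6.7 MHz.
6.7 MHz > fs/2 = 4.675 MHz, folds to fs − 6.7 MHz = 2.65 MHz.
19.75 MHz mod fs = 1.05 MHz.
1.05 MHz ≤ fs/2 = 4.675 MHz, appears at 1.05 MHz.
Distinct values: {0.7 MHz, 1.05 MHz, 1.85 MHz, 2.65 MHz, 2.7 MHz} → 5.

5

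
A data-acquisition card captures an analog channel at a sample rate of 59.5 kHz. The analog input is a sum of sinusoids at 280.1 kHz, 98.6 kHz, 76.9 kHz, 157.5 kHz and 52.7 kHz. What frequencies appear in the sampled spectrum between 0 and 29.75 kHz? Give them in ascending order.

6.8 kHz, 17.4 kHz, 20.4 kHz, 21 kHz

fs/2 = 29.75 kHz.
280.1 kHz mod fs = 42.1 kHz.
42.1 kHz > fs/2 = 29.75 kHz, folds to fs − 42.1 kHz = 17.4 kHz.
98.6 kHz mod fs = 39.1 kHz.
39.1 kHz > fs/2 = 29.75 kHz, folds to fs − 39.1 kHz = 20.4 kHz.
76.9 kHz mod fs = 17.4 kHz.
17.4 kHz ≤ fs/2 = 29.75 kHz, appears at 17.4 kHz.
157.5 kHz mod fs = 38.5 kHz.
38.5 kHz > fs/2 = 29.75 kHz, folds to fs − 38.5 kHz = 21 kHz.
52.7 kHz > fs/2 = 29.75 kHz, folds to fs − 52.7 kHz = 6.8 kHz.
Distinct values: {6.8 kHz, 17.4 kHz, 20.4 kHz, 21 kHz}.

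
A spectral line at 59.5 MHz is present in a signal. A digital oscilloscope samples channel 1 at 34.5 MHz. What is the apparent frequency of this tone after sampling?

59.5 MHz mod fs = 25 MHz.
25 MHz > fs/2 = 17.25 MHz, folds to fs − 25 MHz = 9.5 MHz.

9.5 MHz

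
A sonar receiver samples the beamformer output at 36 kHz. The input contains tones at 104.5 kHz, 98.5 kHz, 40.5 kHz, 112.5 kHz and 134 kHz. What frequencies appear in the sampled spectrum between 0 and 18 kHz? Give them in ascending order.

fs/2 = 18 kHz.
104.5 kHz mod fs = 32.5 kHz.
32.5 kHz > fs/2 = 18 kHz, folds to fs − 32.5 kHz = 3.5 kHz.
98.5 kHz mod fs = 26.5 kHz.
26.5 kHz > fs/2 = 18 kHz, folds to fs − 26.5 kHz = 9.5 kHz.
40.5 kHz mod fs = 4.5 kHz.
4.5 kHz ≤ fs/2 = 18 kHz, appears at 4.5 kHz.
112.5 kHz mod fs = 4.5 kHz.
4.5 kHz ≤ fs/2 = 18 kHz, appears at 4.5 kHz.
134 kHz mod fs = 26 kHz.
26 kHz > fs/2 = 18 kHz, folds to fs − 26 kHz = 10 kHz.
Distinct values: {3.5 kHz, 4.5 kHz, 9.5 kHz, 10 kHz}.

3.5 kHz, 4.5 kHz, 9.5 kHz, 10 kHz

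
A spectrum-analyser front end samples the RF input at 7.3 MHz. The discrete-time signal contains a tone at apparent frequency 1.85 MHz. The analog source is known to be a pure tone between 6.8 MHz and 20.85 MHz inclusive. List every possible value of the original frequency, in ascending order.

9.15 MHz, 12.75 MHz, 16.45 MHz, 20.05 MHz

Frequencies that alias to 1.85 MHz are k·fs ± 1.85 MHz for integer k ≥ 0.
k=0: 1.85 MHz.
k=1: 5.45 MHz, 9.15 MHz.
k=2: 12.75 MHz, 16.45 MHz.
k=3: 20.05 MHz, 23.75 MHz.
k=4: 27.35 MHz, 31.05 MHz.
Within [6.8 MHz, 20.85 MHz]: 9.15 MHz, 12.75 MHz, 16.45 MHz, 20.05 MHz.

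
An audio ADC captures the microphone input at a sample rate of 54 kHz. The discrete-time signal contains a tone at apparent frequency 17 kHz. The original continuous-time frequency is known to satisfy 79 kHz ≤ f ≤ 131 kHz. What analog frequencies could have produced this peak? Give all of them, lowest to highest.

91 kHz, 125 kHz

Frequencies that alias to 17 kHz are k·fs ± 17 kHz for integer k ≥ 0.
k=0: 17 kHz.
k=1: 37 kHz, 71 kHz.
k=2: 91 kHz, 125 kHz.
k=3: 145 kHz, 179 kHz.
Within [79 kHz, 131 kHz]: 91 kHz, 125 kHz.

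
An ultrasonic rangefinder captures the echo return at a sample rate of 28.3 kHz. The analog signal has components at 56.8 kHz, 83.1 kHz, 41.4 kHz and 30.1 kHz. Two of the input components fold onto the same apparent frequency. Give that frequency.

fs/2 = 14.15 kHz.
56.8 kHz mod fs = 0.2 kHz.
0.2 kHz ≤ fs/2 = 14.15 kHz, appears at 0.2 kHz.
83.1 kHz mod fs = 26.5 kHz.
26.5 kHz > fs/2 = 14.15 kHz, folds to fs − 26.5 kHz = 1.8 kHz.
41.4 kHz mod fs = 13.1 kHz.
13.1 kHz ≤ fs/2 = 14.15 kHz, appears at 13.1 kHz.
30.1 kHz mod fs = 1.8 kHz.
1.8 kHz ≤ fs/2 = 14.15 kHz, appears at 1.8 kHz.
30.1 kHz and 83.1 kHz both map to 1.8 kHz.

1.8 kHz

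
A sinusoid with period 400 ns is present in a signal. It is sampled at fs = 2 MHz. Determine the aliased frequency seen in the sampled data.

0.5 MHz

T = 400 ns → f = 1/T = 2.5 MHz.
2.5 MHz mod fs = 0.5 MHz.
0.5 MHz ≤ fs/2 = 1 MHz, appears at 0.5 MHz.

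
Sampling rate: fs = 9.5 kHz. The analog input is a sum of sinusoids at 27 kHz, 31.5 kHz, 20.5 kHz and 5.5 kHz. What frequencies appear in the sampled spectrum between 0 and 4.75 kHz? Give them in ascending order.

1.5 kHz, 3 kHz, 4 kHz

fs/2 = 4.75 kHz.
27 kHz mod fs = 8 kHz.
8 kHz > fs/2 = 4.75 kHz, folds to fs − 8 kHz = 1.5 kHz.
31.5 kHz mod fs = 3 kHz.
3 kHz ≤ fs/2 = 4.75 kHz, appears at 3 kHz.
20.5 kHz mod fs = 1.5 kHz.
1.5 kHz ≤ fs/2 = 4.75 kHz, appears at 1.5 kHz.
5.5 kHz > fs/2 = 4.75 kHz, folds to fs − 5.5 kHz = 4 kHz.
Distinct values: {1.5 kHz, 3 kHz, 4 kHz}.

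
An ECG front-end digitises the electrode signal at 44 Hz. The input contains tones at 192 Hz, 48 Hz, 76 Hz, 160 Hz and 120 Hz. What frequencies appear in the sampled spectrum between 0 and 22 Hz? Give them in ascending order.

fs/2 = 22 Hz.
192 Hz mod fs = 16 Hz.
16 Hz ≤ fs/2 = 22 Hz, appears at 16 Hz.
48 Hz mod fs = 4 Hz.
4 Hz ≤ fs/2 = 22 Hz, appears at 4 Hz.
76 Hz mod fs = 32 Hz.
32 Hz > fs/2 = 22 Hz, folds to fs − 32 Hz = 12 Hz.
160 Hz mod fs = 28 Hz.
28 Hz > fs/2 = 22 Hz, folds to fs − 28 Hz = 16 Hz.
120 Hz mod fs = 32 Hz.
32 Hz > fs/2 = 22 Hz, folds to fs − 32 Hz = 12 Hz.
Distinct values: {4 Hz, 12 Hz, 16 Hz}.

4 Hz, 12 Hz, 16 Hz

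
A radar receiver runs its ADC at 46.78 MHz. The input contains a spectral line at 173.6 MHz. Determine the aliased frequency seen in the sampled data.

13.52 MHz

173.6 MHz mod fs = 33.26 MHz.
33.26 MHz > fs/2 = 23.39 MHz, folds to fs − 33.26 MHz = 13.52 MHz.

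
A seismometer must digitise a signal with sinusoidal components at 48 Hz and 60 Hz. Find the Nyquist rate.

120 Hz

Highest-frequency component: 60 Hz.
Nyquist rate = 2 × 60 Hz = 120 Hz.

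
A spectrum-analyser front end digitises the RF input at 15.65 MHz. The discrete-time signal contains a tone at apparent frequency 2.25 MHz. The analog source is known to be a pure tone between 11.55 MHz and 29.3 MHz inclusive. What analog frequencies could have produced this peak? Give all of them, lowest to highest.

13.4 MHz, 17.9 MHz, 29.05 MHz

Frequencies that alias to 2.25 MHz are k·fs ± 2.25 MHz for integer k ≥ 0.
k=0: 2.25 MHz.
k=1: 13.4 MHz, 17.9 MHz.
k=2: 29.05 MHz, 33.55 MHz.
k=3: 44.7 MHz, 49.2 MHz.
Within [11.55 MHz, 29.3 MHz]: 13.4 MHz, 17.9 MHz, 29.05 MHz.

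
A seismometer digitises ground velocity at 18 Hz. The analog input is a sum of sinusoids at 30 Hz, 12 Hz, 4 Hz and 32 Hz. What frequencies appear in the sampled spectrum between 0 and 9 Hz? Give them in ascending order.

4 Hz, 6 Hz

fs/2 = 9 Hz.
30 Hz mod fs = 12 Hz.
12 Hz > fs/2 = 9 Hz, folds to fs − 12 Hz = 6 Hz.
12 Hz > fs/2 = 9 Hz, folds to fs − 12 Hz = 6 Hz.
4 Hz ≤ fs/2 = 9 Hz, passes unchanged.
32 Hz mod fs = 14 Hz.
14 Hz > fs/2 = 9 Hz, folds to fs − 14 Hz = 4 Hz.
Distinct values: {4 Hz, 6 Hz}.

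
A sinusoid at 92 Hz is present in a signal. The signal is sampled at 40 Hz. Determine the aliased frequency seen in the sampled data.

12 Hz

92 Hz mod fs = 12 Hz.
12 Hz ≤ fs/2 = 20 Hz, appears at 12 Hz.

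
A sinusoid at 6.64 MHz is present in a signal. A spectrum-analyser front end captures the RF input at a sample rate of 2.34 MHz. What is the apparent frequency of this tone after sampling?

6.64 MHz mod fs = 1.96 MHz.
1.96 MHz > fs/2 = 1.17 MHz, folds to fs − 1.96 MHz = 0.38 MHz.

0.38 MHz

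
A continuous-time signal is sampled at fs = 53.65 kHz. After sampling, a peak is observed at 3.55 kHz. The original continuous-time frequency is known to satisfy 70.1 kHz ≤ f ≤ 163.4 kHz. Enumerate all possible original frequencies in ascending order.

Frequencies that alias to 3.55 kHz are k·fs ± 3.55 kHz for integer k ≥ 0.
k=0: 3.55 kHz.
k=1: 50.1 kHz, 57.2 kHz.
k=2: 103.75 kHz, 110.85 kHz.
k=3: 157.4 kHz, 164.5 kHz.
k=4: 211.05 kHz, 218.15 kHz.
Within [70.1 kHz, 163.4 kHz]: 103.75 kHz, 110.85 kHz, 157.4 kHz.

103.75 kHz, 110.85 kHz, 157.4 kHz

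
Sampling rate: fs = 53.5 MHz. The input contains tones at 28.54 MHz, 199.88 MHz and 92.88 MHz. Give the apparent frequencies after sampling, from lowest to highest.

fs/2 = 26.75 MHz.
28.54 MHz > fs/2 = 26.75 MHz, folds to fs − 28.54 MHz = 24.96 MHz.
199.88 MHz mod fs = 39.38 MHz.
39.38 MHz > fs/2 = 26.75 MHz, folds to fs − 39.38 MHz = 14.12 MHz.
92.88 MHz mod fs = 39.38 MHz.
39.38 MHz > fs/2 = 26.75 MHz, folds to fs − 39.38 MHz = 14.12 MHz.
Distinct values: {14.12 MHz, 24.96 MHz}.

14.12 MHz, 24.96 MHz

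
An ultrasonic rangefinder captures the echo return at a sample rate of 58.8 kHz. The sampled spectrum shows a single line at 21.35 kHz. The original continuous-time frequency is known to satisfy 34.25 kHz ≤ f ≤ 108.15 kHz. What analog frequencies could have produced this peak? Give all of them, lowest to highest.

Frequencies that alias to 21.35 kHz are k·fs ± 21.35 kHz for integer k ≥ 0.
k=0: 21.35 kHz.
k=1: 37.45 kHz, 80.15 kHz.
k=2: 96.25 kHz, 138.95 kHz.
k=3: 155.05 kHz, 197.75 kHz.
Within [34.25 kHz, 108.15 kHz]: 37.45 kHz, 80.15 kHz, 96.25 kHz.

37.45 kHz, 80.15 kHz, 96.25 kHz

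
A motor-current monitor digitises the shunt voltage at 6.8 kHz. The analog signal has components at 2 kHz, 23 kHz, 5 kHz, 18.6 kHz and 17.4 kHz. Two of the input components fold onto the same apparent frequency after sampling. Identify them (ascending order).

fs/2 = 3.4 kHz.
2 kHz ≤ fs/2 = 3.4 kHz, passes unchanged.
23 kHz mod fs = 2.6 kHz.
2.6 kHz ≤ fs/2 = 3.4 kHz, appears at 2.6 kHz.
5 kHz > fs/2 = 3.4 kHz, folds to fs − 5 kHz = 1.8 kHz.
18.6 kHz mod fs = 5 kHz.
5 kHz > fs/2 = 3.4 kHz, folds to fs − 5 kHz = 1.8 kHz.
17.4 kHz mod fs = 3.8 kHz.
3.8 kHz > fs/2 = 3.4 kHz, folds to fs − 3.8 kHz = 3 kHz.
5 kHz and 18.6 kHz both map to 1.8 kHz.

5 kHz, 18.6 kHz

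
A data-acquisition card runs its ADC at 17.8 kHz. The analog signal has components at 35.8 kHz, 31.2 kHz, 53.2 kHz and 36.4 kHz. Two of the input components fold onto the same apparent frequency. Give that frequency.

fs/2 = 8.9 kHz.
35.8 kHz mod fs = 0.2 kHz.
0.2 kHz ≤ fs/2 = 8.9 kHz, appears at 0.2 kHz.
31.2 kHz mod fs = 13.4 kHz.
13.4 kHz > fs/2 = 8.9 kHz, folds to fs − 13.4 kHz = 4.4 kHz.
53.2 kHz mod fs = 17.6 kHz.
17.6 kHz > fs/2 = 8.9 kHz, folds to fs − 17.6 kHz = 0.2 kHz.
36.4 kHz mod fs = 0.8 kHz.
0.8 kHz ≤ fs/2 = 8.9 kHz, appears at 0.8 kHz.
35.8 kHz and 53.2 kHz both map to 0.2 kHz.

0.2 kHz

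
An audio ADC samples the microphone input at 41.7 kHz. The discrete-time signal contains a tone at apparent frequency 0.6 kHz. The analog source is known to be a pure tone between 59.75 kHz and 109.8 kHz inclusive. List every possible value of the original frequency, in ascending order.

82.8 kHz, 84 kHz

Frequencies that alias to 0.6 kHz are k·fs ± 0.6 kHz for integer k ≥ 0.
k=0: 0.6 kHz.
k=1: 41.1 kHz, 42.3 kHz.
k=2: 82.8 kHz, 84 kHz.
k=3: 124.5 kHz, 125.7 kHz.
Within [59.75 kHz, 109.8 kHz]: 82.8 kHz, 84 kHz.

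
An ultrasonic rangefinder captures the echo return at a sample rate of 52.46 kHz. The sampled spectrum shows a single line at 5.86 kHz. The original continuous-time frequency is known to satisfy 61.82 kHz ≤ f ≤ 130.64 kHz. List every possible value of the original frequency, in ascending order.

Frequencies that alias to 5.86 kHz are k·fs ± 5.86 kHz for integer k ≥ 0.
k=0: 5.86 kHz.
k=1: 46.6 kHz, 58.32 kHz.
k=2: 99.06 kHz, 110.78 kHz.
k=3: 151.52 kHz, 163.24 kHz.
Within [61.82 kHz, 130.64 kHz]: 99.06 kHz, 110.78 kHz.

99.06 kHz, 110.78 kHz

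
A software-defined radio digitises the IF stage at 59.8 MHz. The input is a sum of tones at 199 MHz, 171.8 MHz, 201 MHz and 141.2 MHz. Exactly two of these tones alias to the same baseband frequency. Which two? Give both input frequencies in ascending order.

fs/2 = 29.9 MHz.
199 MHz mod fs = 19.6 MHz.
19.6 MHz ≤ fs/2 = 29.9 MHz, appears at 19.6 MHz.
171.8 MHz mod fs = 52.2 MHz.
52.2 MHz > fs/2 = 29.9 MHz, folds to fs − 52.2 MHz = 7.6 MHz.
201 MHz mod fs = 21.6 MHz.
21.6 MHz ≤ fs/2 = 29.9 MHz, appears at 21.6 MHz.
141.2 MHz mod fs = 21.6 MHz.
21.6 MHz ≤ fs/2 = 29.9 MHz, appears at 21.6 MHz.
141.2 MHz and 201 MHz both map to 21.6 MHz.

141.2 MHz, 201 MHz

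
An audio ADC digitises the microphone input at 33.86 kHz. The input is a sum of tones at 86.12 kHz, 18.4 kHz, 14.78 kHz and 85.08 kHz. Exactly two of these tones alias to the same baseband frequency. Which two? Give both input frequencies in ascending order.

fs/2 = 16.93 kHz.
86.12 kHz mod fs = 18.4 kHz.
18.4 kHz > fs/2 = 16.93 kHz, folds to fs − 18.4 kHz = 15.46 kHz.
18.4 kHz > fs/2 = 16.93 kHz, folds to fs − 18.4 kHz = 15.46 kHz.
14.78 kHz ≤ fs/2 = 16.93 kHz, passes unchanged.
85.08 kHz mod fs = 17.36 kHz.
17.36 kHz > fs/2 = 16.93 kHz, folds to fs − 17.36 kHz = 16.5 kHz.
18.4 kHz and 86.12 kHz both map to 15.46 kHz.

18.4 kHz, 86.12 kHz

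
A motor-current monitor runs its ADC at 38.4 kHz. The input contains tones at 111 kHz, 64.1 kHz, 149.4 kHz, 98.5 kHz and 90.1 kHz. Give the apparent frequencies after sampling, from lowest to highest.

4.2 kHz, 12.7 kHz, 13.3 kHz, 16.7 kHz

fs/2 = 19.2 kHz.
111 kHz mod fs = 34.2 kHz.
34.2 kHz > fs/2 = 19.2 kHz, folds to fs − 34.2 kHz = 4.2 kHz.
64.1 kHz mod fs = 25.7 kHz.
25.7 kHz > fs/2 = 19.2 kHz, folds to fs − 25.7 kHz = 12.7 kHz.
149.4 kHz mod fs = 34.2 kHz.
34.2 kHz > fs/2 = 19.2 kHz, folds to fs − 34.2 kHz = 4.2 kHz.
98.5 kHz mod fs = 21.7 kHz.
21.7 kHz > fs/2 = 19.2 kHz, folds to fs − 21.7 kHz = 16.7 kHz.
90.1 kHz mod fs = 13.3 kHz.
13.3 kHz ≤ fs/2 = 19.2 kHz, appears at 13.3 kHz.
Distinct values: {4.2 kHz, 12.7 kHz, 13.3 kHz, 16.7 kHz}.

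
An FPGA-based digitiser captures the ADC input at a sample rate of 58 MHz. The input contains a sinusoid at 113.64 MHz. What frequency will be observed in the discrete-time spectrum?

2.36 MHz

113.64 MHz mod fs = 55.64 MHz.
55.64 MHz > fs/2 = 29 MHz, folds to fs − 55.64 MHz = 2.36 MHz.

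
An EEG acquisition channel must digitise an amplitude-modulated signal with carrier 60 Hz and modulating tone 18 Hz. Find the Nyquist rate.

AM sidebands sit at fc ± fm = 42 Hz and 78 Hz.
Highest-frequency component: 78 Hz.
Nyquist rate = 2 × 78 Hz = 156 Hz.

156 Hz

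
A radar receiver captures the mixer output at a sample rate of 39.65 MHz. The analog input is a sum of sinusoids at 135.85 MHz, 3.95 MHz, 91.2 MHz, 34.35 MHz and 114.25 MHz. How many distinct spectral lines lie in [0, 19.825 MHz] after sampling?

5

fs/2 = 19.825 MHz.
135.85 MHz mod fs = 16.9 MHz.
16.9 MHz ≤ fs/2 = 19.825 MHz, appears at 16.9 MHz.
3.95 MHz ≤ fs/2 = 19.825 MHz, passes unchanged.
91.2 MHz mod fs = 11.9 MHz.
11.9 MHz ≤ fs/2 = 19.825 MHz, appears at 11.9 MHz.
34.35 MHz > fs/2 = 19.825 MHz, folds to fs − 34.35 MHz = 5.3 MHz.
114.25 MHz mod fs = 34.95 MHz.
34.95 MHz > fs/2 = 19.825 MHz, folds to fs − 34.95 MHz = 4.7 MHz.
Distinct values: {3.95 MHz, 4.7 MHz, 5.3 MHz, 11.9 MHz, 16.9 MHz} → 5.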